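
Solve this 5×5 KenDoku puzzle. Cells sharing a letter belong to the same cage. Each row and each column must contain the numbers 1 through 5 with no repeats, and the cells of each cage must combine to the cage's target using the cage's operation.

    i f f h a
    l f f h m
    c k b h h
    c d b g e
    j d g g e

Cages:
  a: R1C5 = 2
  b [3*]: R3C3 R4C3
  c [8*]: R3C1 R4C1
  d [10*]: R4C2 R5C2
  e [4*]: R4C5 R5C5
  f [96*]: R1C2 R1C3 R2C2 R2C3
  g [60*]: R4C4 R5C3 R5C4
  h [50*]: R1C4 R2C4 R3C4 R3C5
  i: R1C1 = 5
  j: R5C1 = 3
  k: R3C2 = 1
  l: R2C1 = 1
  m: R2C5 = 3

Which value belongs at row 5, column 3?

Cage i is a single given cell, leaving R1C1 = 5.
A is a freebie; hence R1C5 = 2.
L is a freebie, leaving R2C1 = 1.
Cage m is a single given cell, leaving R2C5 = 3.
Cage k is a single given cell, which forces R3C2 = 1.
Row 3 already has 1, leaving R3C3 = 3.
Row 3 already has 1, leaving R3C4 = 2.
Cage h needs product 50; hence R3C5 = 5.
3 is placed in column 3, so R4C3 = 1.
Row 4 already has 1, so R4C5 = 4.
Cage j is given, leaving R5C1 = 3.
Column 5 already has 4, so R5C5 = 1.
The 4 cells of cage f must have product 96, leaving R1C2 = 3.
3 is placed in column 3; hence R1C3 = 4.
2 is placed in row 1, so R1C4 = 1.
Cage f has product 96, so R2C2 = 4.
Cage f has product 96; hence R2C3 = 2.
Column 4 already has 2, which forces R2C4 = 5.
Row 3 now contains 2, leaving R3C1 = 4.
Row 4 already has 4; hence R4C1 = 2.
Row 4 already has 2, leaving R4C2 = 5.
The 3 cells of cage g must have product 60; hence R4C4 = 3.
Column 2 now contains 5, which forces R5C2 = 2.
4 is placed in column 3; hence R5C3 = 5.
5 is placed in column 4; hence R5C4 = 4.
Completed grid: 5 3 4 1 2 / 1 4 2 5 3 / 4 1 3 2 5 / 2 5 1 3 4 / 3 2 5 4 1.

5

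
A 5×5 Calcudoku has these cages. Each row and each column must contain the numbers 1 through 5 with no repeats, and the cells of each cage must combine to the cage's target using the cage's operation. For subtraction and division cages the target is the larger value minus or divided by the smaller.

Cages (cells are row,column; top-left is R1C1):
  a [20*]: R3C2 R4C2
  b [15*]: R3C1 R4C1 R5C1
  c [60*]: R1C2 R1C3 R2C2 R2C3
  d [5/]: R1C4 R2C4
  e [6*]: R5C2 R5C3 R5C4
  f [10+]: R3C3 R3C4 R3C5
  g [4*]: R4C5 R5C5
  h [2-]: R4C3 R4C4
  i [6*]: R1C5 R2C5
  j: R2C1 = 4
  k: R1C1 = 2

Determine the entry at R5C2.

Cage k is a single given cell, which forces R1C1 = 2.
2 is placed in row 1, so R1C5 = 3.
Cage j is a single given cell; hence R2C1 = 4.
3 is placed in column 5, so R2C5 = 2.
Row 5 needs a 4, and only R5C5 is open for it.
4 is placed in column 5, leaving R4C5 = 1.
Column 5 now contains 1, leaving R3C5 = 5.
5 is placed in row 3, so R3C2 = 4.
Cage a's pair has product 20, so R4C2 = 5.
Column 2 now contains 5, leaving R1C2 = 1.
Cage c needs product 60, leaving R1C3 = 4.
Row 1 already has 1, so R1C4 = 5.
The 4 cells of cage c must have product 60, which forces R2C2 = 3.
The 4 cells of cage c must have product 60, so R2C3 = 5.
Column 4 now contains 5, which forces R2C4 = 1.
Cage b has product 15, so R3C1 = 1.
Row 4 now contains 5, which forces R4C1 = 3.
4 is placed in column 3, so R4C3 = 2.
Row 4 already has 2, so R4C4 = 4.
Cage b has product 15, which forces R5C1 = 5.
3 is placed in column 2; hence R5C2 = 2.
Row 5 now contains 2, so R5C4 = 3.
Column 3 now contains 2, which forces R3C3 = 3.
Column 4 already has 3, so R3C4 = 2.
Row 5 already has 3; hence R5C3 = 1.
The full grid is 2 1 4 5 3 / 4 3 5 1 2 / 1 4 3 2 5 / 3 5 2 4 1 / 5 2 1 3 4.

2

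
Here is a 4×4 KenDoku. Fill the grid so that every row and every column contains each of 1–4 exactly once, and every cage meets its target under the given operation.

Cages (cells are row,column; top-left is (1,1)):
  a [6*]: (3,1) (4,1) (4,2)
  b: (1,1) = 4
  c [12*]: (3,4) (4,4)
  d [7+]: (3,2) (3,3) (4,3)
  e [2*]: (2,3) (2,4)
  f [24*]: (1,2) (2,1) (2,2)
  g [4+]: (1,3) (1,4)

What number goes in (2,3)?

Cage b is a single given cell, leaving (1,1) = 4.
The 3 cells of cage f must have product 24, leaving (2,2) = 4.
In row 1, 2 can only go at (1,2), so (1,2) = 2.
Cage f has product 24, so (2,1) = 3.
The 3 cells of cage a must have product 6; hence (4,2) = 3.
3 is placed in row 4, leaving (4,4) = 4.
Column 2 already has 3, which forces (3,2) = 1.
The 3 cells of cage d must have sum 7, leaving (3,3) = 4.
Column 4 already has 4, which forces (3,4) = 3.
4 is placed in row 4; hence (4,3) = 2.
Cage g needs two cells with sum 4, which forces (1,3) = 3.
Column 4 now contains 3, which forces (1,4) = 1.
Column 3 now contains 2, so (2,3) = 1.
Cage e's pair has product 2; hence (2,4) = 2.
1 is placed in row 3; hence (3,1) = 2.
2 is placed in row 4; hence (4,1) = 1.
Completed grid: 4 2 3 1 / 3 4 1 2 / 2 1 4 3 / 1 3 2 4.

1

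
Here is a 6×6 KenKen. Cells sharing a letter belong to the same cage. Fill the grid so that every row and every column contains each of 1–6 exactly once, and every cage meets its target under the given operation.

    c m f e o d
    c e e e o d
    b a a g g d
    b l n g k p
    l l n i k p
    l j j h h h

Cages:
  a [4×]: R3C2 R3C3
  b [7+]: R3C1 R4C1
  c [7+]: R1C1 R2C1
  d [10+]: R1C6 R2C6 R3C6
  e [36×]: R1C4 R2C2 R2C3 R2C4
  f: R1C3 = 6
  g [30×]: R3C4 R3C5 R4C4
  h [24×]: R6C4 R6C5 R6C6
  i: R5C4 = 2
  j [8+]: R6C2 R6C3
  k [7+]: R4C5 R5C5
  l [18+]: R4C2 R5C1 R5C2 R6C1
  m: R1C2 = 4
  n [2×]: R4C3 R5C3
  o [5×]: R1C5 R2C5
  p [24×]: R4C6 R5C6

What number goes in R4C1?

M is a freebie, leaving R1C2 = 4.
F is a freebie, which forces R1C3 = 6.
4 is placed in column 2, leaving R3C2 = 1.
1 is placed in row 3; hence R3C3 = 4.
Cage i is a single given cell; hence R5C4 = 2.
Cage n's pair has product 2, leaving R4C3 = 2.
2 is placed in row 5, which forces R5C3 = 1.
Cage e has product 36, leaving R1C4 = 1.
Row 1 now contains 1, so R1C5 = 5.
The 4 cells of cage e must have product 36, so R2C2 = 2.
Column 3 now contains 1, so R2C3 = 3.
Cage e has product 36, so R2C4 = 6.
5 is placed in column 5, so R2C5 = 1.
Column 3 already has 3; hence R6C3 = 5.
Cage d needs sum 10, leaving R2C6 = 5.
The 3 cells of cage g must have product 30, so R3C5 = 2.
Row 3 already has 2, which forces R3C6 = 3.
5 is placed in row 6; hence R6C2 = 3.
3 is placed in row 6, which forces R6C4 = 4.
4 is placed in row 6; hence R6C5 = 6.
Cage c needs two cells with sum 7; hence R1C1 = 3.
Column 6 already has 3, leaving R1C6 = 2.
Row 2 already has 5, leaving R2C1 = 4.
Row 3 now contains 3, leaving R3C1 = 6.
Row 3 now contains 3, which forces R3C4 = 5.
Cage b needs two cells with sum 7, leaving R4C1 = 1.
Cage g needs product 30, leaving R4C4 = 3.
3 is placed in row 4; hence R4C5 = 4.
Row 4 now contains 4, so R4C6 = 6.
Column 1 already has 6; hence R5C1 = 5.
Row 5 now contains 5, leaving R5C2 = 6.
4 is placed in column 5; hence R5C5 = 3.
6 is placed in column 6, leaving R5C6 = 4.
1 is placed in column 1, leaving R6C1 = 2.
Cage h has product 24, which forces R6C6 = 1.
Row 4 already has 6; hence R4C2 = 5.
Completed grid: 3 4 6 1 5 2 / 4 2 3 6 1 5 / 6 1 4 5 2 3 / 1 5 2 3 4 6 / 5 6 1 2 3 4 / 2 3 5 4 6 1.

1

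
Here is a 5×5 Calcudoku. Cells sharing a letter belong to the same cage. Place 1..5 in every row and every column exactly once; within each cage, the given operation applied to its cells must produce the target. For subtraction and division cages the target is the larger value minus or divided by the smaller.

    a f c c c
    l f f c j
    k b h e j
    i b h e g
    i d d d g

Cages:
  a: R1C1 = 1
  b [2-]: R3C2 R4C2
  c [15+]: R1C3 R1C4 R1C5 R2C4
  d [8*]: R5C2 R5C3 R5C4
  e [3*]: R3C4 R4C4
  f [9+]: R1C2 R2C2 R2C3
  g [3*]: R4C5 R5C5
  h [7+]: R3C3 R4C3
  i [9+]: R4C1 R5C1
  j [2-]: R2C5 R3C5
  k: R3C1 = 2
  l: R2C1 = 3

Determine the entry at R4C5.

1

Cage a is given, which forces R1C1 = 1.
L is a freebie; hence R2C1 = 3.
K is a freebie, which forces R3C1 = 2.
Row 5 needs a 3, and only R5C5 is open for it.
The two cells of cage j must have difference 2, which forces R2C5 = 2.
Column 5 already has 3, so R3C5 = 4.
Column 5 already has 3; hence R4C5 = 1.
Column 5 now contains 4; hence R1C5 = 5.
The two cells of cage e must have product 3; hence R3C4 = 1.
Row 4 now contains 1, so R4C4 = 3.
Column 4 now contains 3, so R1C4 = 2.
Cage b's pair has difference 2, which forces R3C2 = 3.
Row 3 now contains 3, so R3C3 = 5.
Row 4 now contains 3, leaving R4C2 = 5.
Column 4 now contains 2, so R5C4 = 4.
Column 2 now contains 3, leaving R1C2 = 4.
Cage c needs sum 15, so R1C3 = 3.
Column 2 already has 5; hence R2C2 = 1.
Cage f has sum 9, leaving R2C3 = 4.
Column 4 now contains 4; hence R2C4 = 5.
5 is placed in row 4, which forces R4C1 = 4.
Cage h's pair has sum 7; hence R4C3 = 2.
Row 5 already has 4, so R5C1 = 5.
Column 2 now contains 1; hence R5C2 = 2.
Column 3 already has 2; hence R5C3 = 1.
Completed grid: 1 4 3 2 5 / 3 1 4 5 2 / 2 3 5 1 4 / 4 5 2 3 1 / 5 2 1 4 3.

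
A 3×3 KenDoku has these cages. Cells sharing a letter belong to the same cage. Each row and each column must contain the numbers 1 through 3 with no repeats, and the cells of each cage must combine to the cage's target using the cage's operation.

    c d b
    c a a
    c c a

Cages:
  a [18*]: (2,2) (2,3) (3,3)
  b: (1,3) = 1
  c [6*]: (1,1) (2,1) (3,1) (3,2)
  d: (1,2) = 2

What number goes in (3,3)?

3

Cage d is given; hence (1,2) = 2.
B is a freebie, which forces (1,3) = 1.
Cage a has product 18, leaving (2,2) = 3.
Cage a needs product 18; hence (2,3) = 2.
The 4 cells of cage c must have product 6, which forces (3,2) = 1.
The 3 cells of cage a must have product 18, leaving (3,3) = 3.
Row 1 already has 1; hence (1,1) = 3.
2 is placed in row 2; hence (2,1) = 1.
3 is placed in row 3; hence (3,1) = 2.
Completed grid: 3 2 1 / 1 3 2 / 2 1 3.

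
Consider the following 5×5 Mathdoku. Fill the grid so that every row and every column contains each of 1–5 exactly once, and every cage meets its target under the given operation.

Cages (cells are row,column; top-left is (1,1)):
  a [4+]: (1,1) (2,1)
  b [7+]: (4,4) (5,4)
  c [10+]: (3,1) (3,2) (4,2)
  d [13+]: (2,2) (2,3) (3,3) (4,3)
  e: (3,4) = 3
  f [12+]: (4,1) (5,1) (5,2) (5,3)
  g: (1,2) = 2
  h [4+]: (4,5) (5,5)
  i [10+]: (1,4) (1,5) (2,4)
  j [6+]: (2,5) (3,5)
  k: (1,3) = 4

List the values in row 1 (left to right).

Cage g is a single given cell; hence (1,2) = 2.
K is a freebie, which forces (1,3) = 4.
Cage e is given, which forces (3,4) = 3.
The only place for 1 in column 4 is (1,4).
Row 1 now contains 1; hence (1,1) = 3.
Cage i needs sum 10; hence (1,5) = 5.
The two cells of cage a must have sum 4; hence (2,1) = 1.
Cage i needs sum 10, leaving (2,4) = 4.
Row 2 already has 4, which forces (2,5) = 2.
Cage d has sum 13, which forces (2,2) = 3.
The 4 cells of cage d must have sum 13, leaving (2,3) = 5.
Cage d needs sum 13, which forces (3,3) = 2.
The two cells of cage j must have sum 6, so (3,5) = 4.
Cage d needs sum 13; hence (4,3) = 3.
Row 4 already has 3; hence (4,5) = 1.
2 is placed in column 3, so (5,3) = 1.
Column 5 now contains 1, leaving (5,5) = 3.
Row 3 already has 4, so (3,1) = 5.
The 3 cells of cage c must have sum 10; hence (3,2) = 1.
Cage c needs sum 10, so (4,2) = 4.
Column 2 already has 4; hence (5,2) = 5.
Row 5 already has 5; hence (5,4) = 2.
Row 4 already has 4; hence (4,1) = 2.
Column 4 now contains 2, so (4,4) = 5.
Row 5 already has 2, which forces (5,1) = 4.
Completed grid: 3 2 4 1 5 / 1 3 5 4 2 / 5 1 2 3 4 / 2 4 3 5 1 / 4 5 1 2 3.

3 2 4 1 5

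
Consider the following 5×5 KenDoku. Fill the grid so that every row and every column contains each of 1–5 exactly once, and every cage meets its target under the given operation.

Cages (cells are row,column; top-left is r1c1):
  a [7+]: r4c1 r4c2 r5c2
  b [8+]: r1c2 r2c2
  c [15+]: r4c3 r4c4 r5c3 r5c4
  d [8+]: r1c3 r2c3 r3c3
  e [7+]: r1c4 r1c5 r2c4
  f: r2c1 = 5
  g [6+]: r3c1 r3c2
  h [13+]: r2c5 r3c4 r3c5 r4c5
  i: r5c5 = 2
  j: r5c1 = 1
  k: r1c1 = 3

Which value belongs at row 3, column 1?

4

K is a freebie; hence r1c1 = 3.
3 is placed in row 1, which forces r1c2 = 5.
Cage f is a single given cell; hence r2c1 = 5.
Column 2 already has 5, leaving r2c2 = 3.
Cage j is a single given cell, which forces r5c1 = 1.
Cage i is given, so r5c5 = 2.
Cage a has sum 7, leaving r4c1 = 2.
Cage a has sum 7, leaving r4c2 = 1.
2 is placed in row 5, so r5c2 = 4.
2 is placed in column 1, so r3c1 = 4.
Column 2 now contains 4, which forces r3c2 = 2.
The only place for 5 in row 4 is r4c5.
Cage h has sum 13; hence r2c5 = 4.
The 3 cells of cage e must have sum 7, leaving r1c4 = 4.
4 is placed in column 5; hence r1c5 = 1.
Cage e has sum 7, leaving r2c4 = 2.
Column 5 already has 1, which forces r3c5 = 3.
Column 4 now contains 4, so r4c4 = 3.
3 is placed in column 4, which forces r5c4 = 5.
1 is placed in row 1; hence r1c3 = 2.
Row 2 already has 2, which forces r2c3 = 1.
3 is placed in row 3; hence r3c3 = 5.
3 is placed in row 3; hence r3c4 = 1.
Row 4 now contains 3, so r4c3 = 4.
Row 5 now contains 5, which forces r5c3 = 3.
The full grid is 3 5 2 4 1 / 5 3 1 2 4 / 4 2 5 1 3 / 2 1 4 3 5 / 1 4 3 5 2.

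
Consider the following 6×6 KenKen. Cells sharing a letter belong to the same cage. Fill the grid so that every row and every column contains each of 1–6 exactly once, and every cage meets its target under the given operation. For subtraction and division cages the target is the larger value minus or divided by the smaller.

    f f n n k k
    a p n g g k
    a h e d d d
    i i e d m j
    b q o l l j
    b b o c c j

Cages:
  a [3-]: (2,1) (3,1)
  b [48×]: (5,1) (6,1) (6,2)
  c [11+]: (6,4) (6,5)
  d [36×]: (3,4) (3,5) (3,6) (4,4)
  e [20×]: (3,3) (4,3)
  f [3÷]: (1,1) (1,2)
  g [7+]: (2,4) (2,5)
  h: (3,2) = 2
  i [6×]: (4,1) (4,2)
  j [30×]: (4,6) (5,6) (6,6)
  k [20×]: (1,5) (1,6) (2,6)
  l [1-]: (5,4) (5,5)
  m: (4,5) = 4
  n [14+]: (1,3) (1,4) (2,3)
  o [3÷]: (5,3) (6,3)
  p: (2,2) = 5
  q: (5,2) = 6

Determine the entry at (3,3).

P is a freebie, which forces (2,2) = 5.
H is a freebie, which forces (3,2) = 2.
M is a freebie, leaving (4,5) = 4.
Cage q is given, leaving (5,2) = 6.
Column 2 now contains 6, leaving (6,2) = 4.
Cage e needs two cells with product 20; hence (3,3) = 4.
Row 4 already has 4, which forces (4,3) = 5.
Cage d needs product 36, so (4,4) = 2.
Row 4 already has 2, leaving (4,1) = 6.
Cage i's pair has product 6; hence (4,2) = 1.
1 is placed in row 4, which forces (4,6) = 3.
6 is placed in column 1; hence (6,1) = 3.
3 is placed in column 1, leaving (1,1) = 1.
1 is placed in column 2, so (1,2) = 3.
Column 1 already has 1; hence (3,1) = 5.
Cage b needs product 48, which forces (5,1) = 4.
4 is placed in column 1, which forces (2,1) = 2.
2 is placed in row 2, so (2,6) = 1.
Column 6 already has 1, which forces (3,6) = 6.
The two cells of cage l must have difference 1, so (5,5) = 2.
Row 5 already has 2, leaving (5,6) = 5.
Column 6 now contains 5, which forces (6,6) = 2.
2 is placed in column 5, so (1,5) = 5.
Column 6 now contains 5; hence (1,6) = 4.
Cage g's pair has sum 7, so (2,4) = 4.
The two cells of cage g must have sum 7, leaving (2,5) = 3.
Column 5 now contains 3, which forces (3,5) = 1.
Row 5 already has 2, which forces (5,3) = 3.
Row 5 now contains 3; hence (5,4) = 1.
The two cells of cage o must have quotient 3, so (6,3) = 1.
Column 5 now contains 5, leaving (6,5) = 6.
The 3 cells of cage n must have sum 14; hence (1,3) = 2.
Row 1 already has 5, leaving (1,4) = 6.
3 is placed in row 2, which forces (2,3) = 6.
Row 3 already has 1, leaving (3,4) = 3.
Row 6 now contains 6, which forces (6,4) = 5.
Filled in: 1 3 2 6 5 4 / 2 5 6 4 3 1 / 5 2 4 3 1 6 / 6 1 5 2 4 3 / 4 6 3 1 2 5 / 3 4 1 5 6 2.

4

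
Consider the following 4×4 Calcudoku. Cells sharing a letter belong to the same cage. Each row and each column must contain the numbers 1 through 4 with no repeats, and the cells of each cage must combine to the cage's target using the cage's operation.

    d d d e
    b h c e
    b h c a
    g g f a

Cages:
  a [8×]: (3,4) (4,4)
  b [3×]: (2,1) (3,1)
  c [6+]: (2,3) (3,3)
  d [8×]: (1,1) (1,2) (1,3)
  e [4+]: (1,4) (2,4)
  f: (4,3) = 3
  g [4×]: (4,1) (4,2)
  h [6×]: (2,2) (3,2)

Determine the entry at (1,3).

1

Cage f is a single given cell, which forces (4,3) = 3.
The only place for 3 in row 1 is (1,4).
Column 4 already has 3; hence (2,4) = 1.
Row 2 now contains 1; hence (2,1) = 3.
3 is placed in row 2, leaving (2,2) = 2.
Row 2 already has 2, which forces (2,3) = 4.
Cage b needs two cells with product 3; hence (3,1) = 1.
Column 2 now contains 2; hence (3,2) = 3.
Column 3 now contains 4; hence (3,3) = 2.
Row 3 now contains 2; hence (3,4) = 4.
Column 1 already has 1; hence (4,1) = 4.
Row 4 now contains 4, which forces (4,2) = 1.
Column 4 now contains 4, so (4,4) = 2.
Column 1 already has 4, so (1,1) = 2.
Column 2 already has 1, which forces (1,2) = 4.
Column 3 now contains 2, leaving (1,3) = 1.
Completed grid: 2 4 1 3 / 3 2 4 1 / 1 3 2 4 / 4 1 3 2.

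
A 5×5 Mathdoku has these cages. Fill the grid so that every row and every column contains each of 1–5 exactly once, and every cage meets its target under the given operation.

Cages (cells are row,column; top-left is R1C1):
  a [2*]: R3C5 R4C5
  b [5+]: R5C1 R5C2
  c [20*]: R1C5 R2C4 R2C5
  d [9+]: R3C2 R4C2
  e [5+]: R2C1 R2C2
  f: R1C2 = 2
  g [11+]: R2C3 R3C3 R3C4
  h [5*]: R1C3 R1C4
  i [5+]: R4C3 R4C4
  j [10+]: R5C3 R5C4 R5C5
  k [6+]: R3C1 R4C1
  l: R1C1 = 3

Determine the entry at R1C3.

Cage l is a single given cell, so R1C1 = 3.
F is a freebie, which forces R1C2 = 2.
In row 1, 4 can only go at R1C5, so R1C5 = 4.
Column 5 needs a 3, and only R5C5 is open for it.
Column 2 needs a 3, and only R2C2 is open for it.
Cage e needs two cells with sum 5; hence R2C1 = 2.
In row 2, 4 can only go at R2C3, so R2C3 = 4.
In row 3, 3 can only go at R3C3, so R3C3 = 3.
Cage g needs sum 11, leaving R3C4 = 4.
Column 4 now contains 4; hence R4C4 = 3.
Row 3 already has 4, which forces R3C2 = 5.
The two cells of cage d must have sum 9, which forces R4C2 = 4.
Cage i's pair has sum 5, which forces R4C3 = 2.
Row 4 now contains 2, which forces R4C5 = 1.
4 is placed in column 2, which forces R5C2 = 1.
Column 3 already has 2, leaving R5C3 = 5.
Row 5 already has 5, leaving R5C4 = 2.
Column 3 already has 5, so R1C3 = 1.
Cage h's pair has product 5, leaving R1C4 = 5.
The 3 cells of cage c must have product 20; hence R2C4 = 1.
1 is placed in column 5, which forces R2C5 = 5.
5 is placed in row 3, which forces R3C1 = 1.
1 is placed in column 5; hence R3C5 = 2.
1 is placed in row 4, so R4C1 = 5.
Row 5 now contains 1, which forces R5C1 = 4.
Completed grid: 3 2 1 5 4 / 2 3 4 1 5 / 1 5 3 4 2 / 5 4 2 3 1 / 4 1 5 2 3.

1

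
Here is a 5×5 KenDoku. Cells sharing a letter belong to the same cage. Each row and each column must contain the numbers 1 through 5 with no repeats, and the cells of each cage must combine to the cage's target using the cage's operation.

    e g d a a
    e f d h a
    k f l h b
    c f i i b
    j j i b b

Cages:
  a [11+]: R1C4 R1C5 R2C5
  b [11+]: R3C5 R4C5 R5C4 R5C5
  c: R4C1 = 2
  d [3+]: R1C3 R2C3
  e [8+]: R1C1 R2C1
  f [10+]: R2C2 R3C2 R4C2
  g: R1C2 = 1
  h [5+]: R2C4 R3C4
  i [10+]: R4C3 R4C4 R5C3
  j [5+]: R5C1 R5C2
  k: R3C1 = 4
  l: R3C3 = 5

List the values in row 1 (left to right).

3 1 2 5 4

Cage g is given, leaving R1C2 = 1.
Row 1 already has 1; hence R1C3 = 2.
Column 3 now contains 2, which forces R2C3 = 1.
Cage k is given; hence R3C1 = 4.
Cage l is a single given cell, which forces R3C3 = 5.
Cage c is a single given cell, leaving R4C1 = 2.
The 3 cells of cage i must have sum 10, leaving R4C3 = 4.
The 3 cells of cage i must have sum 10, so R4C4 = 3.
Cage i has sum 10, so R5C3 = 3.
Cage h needs two cells with sum 5, so R2C4 = 4.
Row 2 now contains 4, so R2C5 = 2.
Cage h's pair has sum 5, which forces R3C4 = 1.
1 is placed in row 3, so R3C5 = 3.
3 is placed in row 4; hence R4C2 = 5.
5 is placed in row 4; hence R4C5 = 1.
3 is placed in row 5, leaving R5C1 = 1.
Cage j's pair has sum 5; hence R5C2 = 4.
Row 5 now contains 4; hence R5C5 = 5.
4 is placed in column 4, so R1C4 = 5.
5 is placed in column 5, which forces R1C5 = 4.
Row 2 already has 2, so R2C2 = 3.
Row 3 now contains 3, leaving R3C2 = 2.
Row 5 now contains 5, which forces R5C4 = 2.
Row 1 already has 5; hence R1C1 = 3.
Row 2 now contains 3, which forces R2C1 = 5.
The full grid is 3 1 2 5 4 / 5 3 1 4 2 / 4 2 5 1 3 / 2 5 4 3 1 / 1 4 3 2 5.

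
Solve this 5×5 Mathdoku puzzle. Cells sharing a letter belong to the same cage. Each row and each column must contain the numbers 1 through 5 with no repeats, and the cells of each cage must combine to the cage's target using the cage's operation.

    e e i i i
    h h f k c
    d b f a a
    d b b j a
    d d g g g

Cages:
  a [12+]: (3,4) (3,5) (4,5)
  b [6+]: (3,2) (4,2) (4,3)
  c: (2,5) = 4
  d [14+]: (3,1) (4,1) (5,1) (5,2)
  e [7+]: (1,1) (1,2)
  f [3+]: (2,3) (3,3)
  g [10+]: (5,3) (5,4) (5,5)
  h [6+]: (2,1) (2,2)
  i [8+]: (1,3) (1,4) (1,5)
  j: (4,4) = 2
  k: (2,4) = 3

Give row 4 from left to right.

4 1 3 2 5

Cage k is a single given cell, so (2,4) = 3.
Cage c is given; hence (2,5) = 4.
J is a freebie, leaving (4,4) = 2.
Row 2 needs a 2, and only (2,3) is open for it.
Column 3 now contains 2, so (3,3) = 1.
Column 3 now contains 1; hence (4,3) = 3.
Row 4 already has 3, leaving (4,5) = 5.
Cage i has sum 8, so (1,4) = 1.
1 is placed in row 3, so (3,2) = 2.
2 is placed in row 3, leaving (3,5) = 3.
Cage b needs sum 6, which forces (4,2) = 1.
The 3 cells of cage g must have sum 10, which forces (5,5) = 1.
The 3 cells of cage i must have sum 8, so (1,3) = 5.
Column 5 already has 3, so (1,5) = 2.
The two cells of cage h must have sum 6, so (2,1) = 1.
Column 2 already has 1, which forces (2,2) = 5.
Cage d has sum 14, leaving (3,1) = 5.
Cage a has sum 12, which forces (3,4) = 4.
1 is placed in row 4; hence (4,1) = 4.
Cage d needs sum 14; hence (5,1) = 2.
The 4 cells of cage d must have sum 14, leaving (5,2) = 3.
Column 3 already has 5, so (5,3) = 4.
Column 4 already has 4, which forces (5,4) = 5.
4 is placed in column 1, leaving (1,1) = 3.
3 is placed in column 2; hence (1,2) = 4.
Completed grid: 3 4 5 1 2 / 1 5 2 3 4 / 5 2 1 4 3 / 4 1 3 2 5 / 2 3 4 5 1.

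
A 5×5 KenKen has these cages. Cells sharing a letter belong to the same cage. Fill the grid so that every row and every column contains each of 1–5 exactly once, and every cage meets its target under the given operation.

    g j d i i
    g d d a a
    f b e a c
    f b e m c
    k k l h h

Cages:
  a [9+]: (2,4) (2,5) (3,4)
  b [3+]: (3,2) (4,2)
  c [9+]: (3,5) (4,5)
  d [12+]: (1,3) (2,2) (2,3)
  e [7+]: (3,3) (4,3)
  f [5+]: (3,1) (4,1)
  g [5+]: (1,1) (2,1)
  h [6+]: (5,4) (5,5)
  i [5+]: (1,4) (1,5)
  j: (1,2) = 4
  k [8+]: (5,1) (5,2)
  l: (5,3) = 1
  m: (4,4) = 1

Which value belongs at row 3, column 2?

Cage j is given, which forces (1,2) = 4.
M is a freebie, which forces (4,4) = 1.
Cage l is a single given cell, leaving (5,3) = 1.
Cage b needs two cells with sum 3, so (3,2) = 1.
Row 4 already has 1, so (4,2) = 2.
Cage f's pair has sum 5, which forces (3,1) = 2.
Cage f needs two cells with sum 5; hence (4,1) = 3.
3 is placed in column 1, leaving (5,1) = 5.
Row 5 already has 5, leaving (5,2) = 3.
3 is placed in column 1; hence (1,1) = 1.
3 is placed in column 1, leaving (2,1) = 4.
Column 2 already has 3; hence (2,2) = 5.
Row 2 already has 4, so (2,3) = 2.
Row 2 now contains 2, leaving (2,4) = 3.
Row 2 already has 3; hence (2,5) = 1.
Cage e needs two cells with sum 7, which forces (3,3) = 3.
Cage e's pair has sum 7, leaving (4,3) = 4.
Row 4 already has 4, so (4,5) = 5.
Column 3 already has 3, leaving (1,3) = 5.
3 is placed in column 4, so (1,4) = 2.
The two cells of cage i must have sum 5, so (1,5) = 3.
Cage a needs sum 9, so (3,4) = 5.
Column 5 already has 5; hence (3,5) = 4.
2 is placed in column 4; hence (5,4) = 4.
Column 5 already has 4, so (5,5) = 2.
Completed grid: 1 4 5 2 3 / 4 5 2 3 1 / 2 1 3 5 4 / 3 2 4 1 5 / 5 3 1 4 2.

1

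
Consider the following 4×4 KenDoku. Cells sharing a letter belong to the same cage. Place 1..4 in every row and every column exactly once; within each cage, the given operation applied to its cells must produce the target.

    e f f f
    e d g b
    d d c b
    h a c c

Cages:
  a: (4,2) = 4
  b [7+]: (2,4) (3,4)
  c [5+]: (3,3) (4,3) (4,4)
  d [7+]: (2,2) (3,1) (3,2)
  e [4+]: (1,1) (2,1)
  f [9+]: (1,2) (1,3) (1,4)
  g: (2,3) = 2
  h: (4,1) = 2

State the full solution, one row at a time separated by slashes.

1 3 4 2 / 3 1 2 4 / 4 2 1 3 / 2 4 3 1

Cage g is given, leaving (2,3) = 2.
2 is placed in column 3, which forces (3,3) = 1.
Cage h is given, so (4,1) = 2.
Cage a is a single given cell; hence (4,2) = 4.
Column 3 now contains 1, which forces (4,3) = 3.
2 is placed in row 4, leaving (4,4) = 1.
3 is placed in column 3, so (1,3) = 4.
Cage d has sum 7; hence (2,2) = 1.
Cage d needs sum 7, so (3,1) = 4.
The 3 cells of cage d must have sum 7; hence (3,2) = 2.
Row 3 now contains 4, so (3,4) = 3.
The two cells of cage e must have sum 4, which forces (1,1) = 1.
2 is placed in column 2; hence (1,2) = 3.
Column 4 now contains 3; hence (1,4) = 2.
Row 2 now contains 1; hence (2,1) = 3.
Column 4 now contains 3, which forces (2,4) = 4.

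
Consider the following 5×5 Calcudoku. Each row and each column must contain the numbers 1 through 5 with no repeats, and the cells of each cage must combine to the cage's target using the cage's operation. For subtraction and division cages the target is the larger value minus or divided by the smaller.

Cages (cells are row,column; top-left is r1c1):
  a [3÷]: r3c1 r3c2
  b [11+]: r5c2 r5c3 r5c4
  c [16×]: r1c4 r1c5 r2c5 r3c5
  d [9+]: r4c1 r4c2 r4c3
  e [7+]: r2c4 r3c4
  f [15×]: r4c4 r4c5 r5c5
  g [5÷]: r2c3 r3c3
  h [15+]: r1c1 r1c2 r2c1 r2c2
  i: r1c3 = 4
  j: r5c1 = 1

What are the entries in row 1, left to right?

Cage i is a single given cell, which forces r1c3 = 4.
The 4 cells of cage c must have product 16, which forces r1c4 = 2.
Row 1 now contains 4, so r1c5 = 1.
Cage j is a single given cell; hence r5c1 = 1.
Column 1 now contains 1; hence r3c1 = 3.
Cage a needs two cells with quotient 3, which forces r3c2 = 1.
1 is placed in row 3, which forces r3c3 = 5.
Row 3 already has 3, which forces r3c4 = 4.
Row 3 already has 4, which forces r3c5 = 2.
The 3 cells of cage f must have product 15, leaving r4c4 = 1.
5 is placed in column 3; hence r5c3 = 2.
4 is placed in column 4, leaving r5c4 = 5.
Row 5 now contains 5, which forces r5c5 = 3.
Column 1 already has 3; hence r1c1 = 5.
Cage h needs sum 15; hence r1c2 = 3.
The 4 cells of cage h must have sum 15, so r2c1 = 2.
The 4 cells of cage h must have sum 15, which forces r2c2 = 5.
5 is placed in column 3, which forces r2c3 = 1.
4 is placed in column 4, so r2c4 = 3.
2 is placed in column 5, so r2c5 = 4.
Column 1 now contains 2, leaving r4c1 = 4.
Row 4 already has 4, which forces r4c2 = 2.
Column 3 already has 2, which forces r4c3 = 3.
3 is placed in column 5, so r4c5 = 5.
Row 5 now contains 5, leaving r5c2 = 4.
The full grid is 5 3 4 2 1 / 2 5 1 3 4 / 3 1 5 4 2 / 4 2 3 1 5 / 1 4 2 5 3.

5 3 4 2 1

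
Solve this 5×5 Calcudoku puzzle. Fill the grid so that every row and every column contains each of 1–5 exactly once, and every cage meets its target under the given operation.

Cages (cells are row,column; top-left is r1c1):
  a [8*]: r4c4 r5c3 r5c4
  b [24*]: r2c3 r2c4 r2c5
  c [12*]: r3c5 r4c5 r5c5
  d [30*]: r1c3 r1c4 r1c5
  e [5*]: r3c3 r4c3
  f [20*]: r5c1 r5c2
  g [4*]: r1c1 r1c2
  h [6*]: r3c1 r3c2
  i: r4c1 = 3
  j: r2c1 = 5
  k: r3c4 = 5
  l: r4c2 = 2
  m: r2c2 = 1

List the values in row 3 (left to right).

2 3 1 5 4

Cage j is a single given cell; hence r2c1 = 5.
Cage m is given; hence r2c2 = 1.
K is a freebie, leaving r3c4 = 5.
Cage i is given; hence r4c1 = 3.
Cage l is a single given cell; hence r4c2 = 2.
5 is placed in column 1, leaving r5c1 = 4.
Row 5 now contains 4; hence r5c2 = 5.
Column 1 now contains 4, leaving r1c1 = 1.
Column 2 now contains 1; hence r1c2 = 4.
Column 1 now contains 3, so r3c1 = 2.
2 is placed in column 2; hence r3c2 = 3.
Row 3 already has 5, so r3c3 = 1.
Row 3 now contains 1, which forces r3c5 = 4.
The two cells of cage e must have product 5, so r4c3 = 5.
Cage a needs product 8, leaving r4c4 = 4.
Column 5 now contains 4; hence r4c5 = 1.
Column 3 now contains 1, leaving r5c3 = 2.
Row 5 already has 2, so r5c4 = 1.
Column 5 now contains 1, leaving r5c5 = 3.
Column 3 already has 2, so r1c3 = 3.
The 3 cells of cage d must have product 30, which forces r1c4 = 2.
Cage d has product 30, leaving r1c5 = 5.
Cage b needs product 24, so r2c3 = 4.
The 3 cells of cage b must have product 24, so r2c4 = 3.
Column 5 now contains 3, leaving r2c5 = 2.
Filled in: 1 4 3 2 5 / 5 1 4 3 2 / 2 3 1 5 4 / 3 2 5 4 1 / 4 5 2 1 3.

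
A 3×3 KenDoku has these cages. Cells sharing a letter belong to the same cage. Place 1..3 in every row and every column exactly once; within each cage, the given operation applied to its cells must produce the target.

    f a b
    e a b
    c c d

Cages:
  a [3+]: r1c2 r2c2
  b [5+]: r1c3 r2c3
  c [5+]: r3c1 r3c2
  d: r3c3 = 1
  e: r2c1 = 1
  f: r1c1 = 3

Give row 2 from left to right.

1 2 3

Cage f is given, leaving r1c1 = 3.
Row 1 now contains 3, leaving r1c3 = 2.
Cage e is given; hence r2c1 = 1.
Row 2 now contains 1; hence r2c2 = 2.
2 is placed in column 3; hence r2c3 = 3.
3 is placed in column 1, leaving r3c1 = 2.
2 is placed in column 2; hence r3c2 = 3.
Cage d is given, which forces r3c3 = 1.
Row 1 already has 2, so r1c2 = 1.
The full grid is 3 1 2 / 1 2 3 / 2 3 1.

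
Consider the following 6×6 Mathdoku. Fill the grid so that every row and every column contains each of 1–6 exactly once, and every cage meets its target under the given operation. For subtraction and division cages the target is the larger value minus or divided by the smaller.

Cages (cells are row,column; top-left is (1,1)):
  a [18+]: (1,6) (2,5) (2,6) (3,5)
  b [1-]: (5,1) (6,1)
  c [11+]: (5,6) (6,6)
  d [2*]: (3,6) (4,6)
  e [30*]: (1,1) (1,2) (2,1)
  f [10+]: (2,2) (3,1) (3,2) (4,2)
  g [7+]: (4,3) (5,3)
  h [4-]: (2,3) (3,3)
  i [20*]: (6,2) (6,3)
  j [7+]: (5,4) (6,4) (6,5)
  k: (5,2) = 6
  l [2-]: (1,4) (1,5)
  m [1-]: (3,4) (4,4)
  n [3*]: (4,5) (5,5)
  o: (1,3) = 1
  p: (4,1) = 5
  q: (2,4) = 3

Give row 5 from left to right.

2 6 3 4 1 5

O is a freebie; hence (1,3) = 1.
Q is a freebie, leaving (2,4) = 3.
Cage p is given; hence (4,1) = 5.
K is a freebie, so (5,2) = 6.
Row 5 already has 6, so (5,6) = 5.
5 is placed in column 6, which forces (6,6) = 6.
The 3 cells of cage e must have product 30, which forces (1,2) = 5.
Cage a has sum 18, which forces (1,6) = 3.
The 4 cells of cage a must have sum 18, leaving (2,6) = 4.
5 is placed in column 2, so (6,2) = 4.
Row 6 already has 4, so (6,3) = 5.
Row 1 already has 3; hence (1,1) = 6.
Cage e needs product 30, which forces (2,1) = 1.
Row 2 already has 1, so (2,2) = 2.
Row 2 now contains 2, so (2,3) = 6.
Row 2 now contains 6, which forces (2,5) = 5.
Cage f needs sum 10, which forces (3,1) = 4.
Column 3 now contains 6, leaving (3,3) = 2.
Column 5 already has 5, which forces (3,5) = 6.
Row 3 now contains 2, so (3,6) = 1.
Column 6 now contains 1, leaving (4,6) = 2.
The 3 cells of cage j must have sum 7; hence (5,4) = 4.
4 is placed in column 4; hence (1,4) = 2.
The two cells of cage l must have difference 2, so (1,5) = 4.
Row 3 already has 1; hence (3,2) = 3.
Row 3 already has 1; hence (3,4) = 5.
Cage f has sum 10, so (4,2) = 1.
The two cells of cage g must have sum 7, leaving (4,3) = 4.
Cage m needs two cells with difference 1; hence (4,4) = 6.
Row 4 now contains 1; hence (4,5) = 3.
Row 5 already has 4, which forces (5,3) = 3.
Column 5 already has 3, which forces (5,5) = 1.
Column 4 now contains 2, so (6,4) = 1.
Column 5 now contains 1, leaving (6,5) = 2.
3 is placed in row 5, leaving (5,1) = 2.
2 is placed in row 6; hence (6,1) = 3.
Filled in: 6 5 1 2 4 3 / 1 2 6 3 5 4 / 4 3 2 5 6 1 / 5 1 4 6 3 2 / 2 6 3 4 1 5 / 3 4 5 1 2 6.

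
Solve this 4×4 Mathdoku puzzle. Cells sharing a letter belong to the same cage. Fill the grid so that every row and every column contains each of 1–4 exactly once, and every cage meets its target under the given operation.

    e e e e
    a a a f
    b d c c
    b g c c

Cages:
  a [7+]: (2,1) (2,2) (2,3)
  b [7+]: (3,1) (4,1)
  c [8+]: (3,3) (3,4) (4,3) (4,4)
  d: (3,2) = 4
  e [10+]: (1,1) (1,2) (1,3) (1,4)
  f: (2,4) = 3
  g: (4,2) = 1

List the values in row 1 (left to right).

Cage f is given, leaving (2,4) = 3.
Cage d is given; hence (3,2) = 4.
Cage g is a single given cell, leaving (4,2) = 1.
Column 2 now contains 1; hence (2,2) = 2.
Row 3 already has 4, so (3,1) = 3.
Cage c needs sum 8, which forces (3,3) = 2.
The 4 cells of cage c must have sum 8, so (3,4) = 1.
Cage b's pair has sum 7, leaving (4,1) = 4.
Cage c needs sum 8, which forces (4,3) = 3.
The 4 cells of cage c must have sum 8, so (4,4) = 2.
Cage e needs sum 10, which forces (1,1) = 2.
2 is placed in column 2; hence (1,2) = 3.
Cage e has sum 10, leaving (1,3) = 1.
Column 4 already has 2, which forces (1,4) = 4.
Column 1 already has 4; hence (2,1) = 1.
The 3 cells of cage a must have sum 7; hence (2,3) = 4.
The full grid is 2 3 1 4 / 1 2 4 3 / 3 4 2 1 / 4 1 3 2.

2 3 1 4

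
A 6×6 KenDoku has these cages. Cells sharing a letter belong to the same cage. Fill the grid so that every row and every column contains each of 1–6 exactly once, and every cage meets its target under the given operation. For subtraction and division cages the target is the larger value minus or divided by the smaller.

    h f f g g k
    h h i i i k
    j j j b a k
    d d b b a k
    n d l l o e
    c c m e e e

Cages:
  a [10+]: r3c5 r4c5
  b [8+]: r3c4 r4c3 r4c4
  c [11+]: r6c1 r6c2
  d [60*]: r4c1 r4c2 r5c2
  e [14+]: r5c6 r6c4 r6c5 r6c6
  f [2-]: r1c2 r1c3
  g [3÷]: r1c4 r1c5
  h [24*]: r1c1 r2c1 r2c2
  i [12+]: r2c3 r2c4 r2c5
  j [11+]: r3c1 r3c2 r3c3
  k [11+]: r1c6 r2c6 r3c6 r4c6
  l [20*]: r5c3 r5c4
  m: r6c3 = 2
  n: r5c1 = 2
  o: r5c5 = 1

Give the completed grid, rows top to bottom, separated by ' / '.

Cage n is a single given cell, which forces r5c1 = 2.
O is a freebie, which forces r5c5 = 1.
Cage m is a single given cell, so r6c3 = 2.
Cage e has sum 14, leaving r5c6 = 6.
6 is placed in row 5, which forces r5c2 = 3.
In column 5, 5 can only go at r2c5, so r2c5 = 5.
In column 5, 2 can only go at r1c5, so r1c5 = 2.
The two cells of cage g must have quotient 3, so r1c4 = 6.
The two cells of cage f must have difference 2, so r1c3 = 3.
Row 1 needs a 4, and only r1c1 is open for it.
Column 1 now contains 4, which forces r4c1 = 5.
Cage d needs product 60; hence r4c2 = 4.
Row 4 already has 4, leaving r4c3 = 1.
Row 4 already has 4, which forces r4c5 = 6.
Column 1 now contains 5; hence r6c1 = 6.
6 is placed in row 6, so r6c2 = 5.
Column 2 already has 5, which forces r1c2 = 1.
1 is placed in row 1, so r1c6 = 5.
Column 5 now contains 6, so r3c5 = 4.
Column 5 already has 4, which forces r6c5 = 3.
The 3 cells of cage j must have sum 11, so r3c1 = 3.
The 3 cells of cage j must have sum 11, leaving r3c2 = 2.
Row 3 already has 4, so r3c3 = 6.
Row 3 already has 4, leaving r3c4 = 5.
Row 3 now contains 2, leaving r3c6 = 1.
The 3 cells of cage b must have sum 8, leaving r4c4 = 2.
Row 4 already has 2; hence r4c6 = 3.
5 is placed in column 4, leaving r5c4 = 4.
Column 4 now contains 4; hence r6c4 = 1.
Column 6 now contains 1, so r6c6 = 4.
Column 1 already has 3; hence r2c1 = 1.
Column 2 already has 2; hence r2c2 = 6.
Column 3 now contains 6, leaving r2c3 = 4.
Column 4 now contains 1, leaving r2c4 = 3.
Column 6 now contains 3; hence r2c6 = 2.
Row 5 now contains 4, which forces r5c3 = 5.

4 1 3 6 2 5 / 1 6 4 3 5 2 / 3 2 6 5 4 1 / 5 4 1 2 6 3 / 2 3 5 4 1 6 / 6 5 2 1 3 4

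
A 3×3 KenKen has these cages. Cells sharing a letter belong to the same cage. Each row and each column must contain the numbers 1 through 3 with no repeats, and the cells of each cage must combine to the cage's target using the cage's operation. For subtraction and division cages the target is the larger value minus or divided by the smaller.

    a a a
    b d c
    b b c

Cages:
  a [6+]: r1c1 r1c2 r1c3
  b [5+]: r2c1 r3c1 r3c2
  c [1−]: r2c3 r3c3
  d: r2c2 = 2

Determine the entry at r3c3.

Cage d is given, so r2c2 = 2.
Column 2 now contains 2, leaving r3c2 = 1.
1 is placed in column 2; hence r1c2 = 3.
Row 2 already has 2, which forces r2c1 = 1.
1 is placed in row 2, leaving r2c3 = 3.
Row 3 already has 1, so r3c1 = 3.
The two cells of cage c must have difference 1, which forces r3c3 = 2.
Column 1 already has 1; hence r1c1 = 2.
Column 3 already has 2; hence r1c3 = 1.
Completed grid: 2 3 1 / 1 2 3 / 3 1 2.

2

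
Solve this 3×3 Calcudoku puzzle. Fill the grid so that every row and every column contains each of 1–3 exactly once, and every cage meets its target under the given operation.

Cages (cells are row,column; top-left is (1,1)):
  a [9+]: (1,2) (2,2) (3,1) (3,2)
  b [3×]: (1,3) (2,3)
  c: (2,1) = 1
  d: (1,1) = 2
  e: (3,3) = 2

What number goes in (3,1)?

D is a freebie, so (1,1) = 2.
Cage c is given, leaving (2,1) = 1.
1 is placed in row 2, leaving (2,3) = 3.
Cage a needs sum 9, leaving (3,1) = 3.
Cage e is a single given cell; hence (3,3) = 2.
Cage a has sum 9; hence (1,2) = 3.
3 is placed in column 3, so (1,3) = 1.
Row 2 now contains 3, which forces (2,2) = 2.
Row 3 now contains 2, leaving (3,2) = 1.
Filled in: 2 3 1 / 1 2 3 / 3 1 2.

3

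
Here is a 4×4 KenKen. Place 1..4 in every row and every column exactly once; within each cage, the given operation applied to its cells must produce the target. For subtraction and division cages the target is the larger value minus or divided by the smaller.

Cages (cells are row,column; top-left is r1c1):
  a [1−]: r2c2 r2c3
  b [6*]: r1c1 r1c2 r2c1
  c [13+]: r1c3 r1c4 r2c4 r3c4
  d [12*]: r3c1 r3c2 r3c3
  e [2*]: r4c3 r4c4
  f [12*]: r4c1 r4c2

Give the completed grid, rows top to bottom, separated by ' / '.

2 1 4 3 / 3 2 1 4 / 1 4 3 2 / 4 3 2 1

Cage c has sum 13, which forces r1c3 = 4.
The only place for 2 in row 3 is r3c4.
Column 4 already has 2; hence r1c4 = 3.
Cage c has sum 13, so r2c4 = 4.
Cage e needs two cells with product 2, which forces r4c3 = 2.
Column 4 already has 2, leaving r4c4 = 1.
Cage b needs product 6, so r2c1 = 3.
Cage a needs two cells with difference 1, leaving r2c2 = 2.
Row 2 now contains 3, so r2c3 = 1.
1 is placed in column 3, so r3c3 = 3.
Column 1 now contains 3; hence r4c1 = 4.
Row 4 already has 4, leaving r4c2 = 3.
Cage b has product 6; hence r1c1 = 2.
Column 2 already has 2, which forces r1c2 = 1.
4 is placed in column 1, so r3c1 = 1.
The 3 cells of cage d must have product 12, which forces r3c2 = 4.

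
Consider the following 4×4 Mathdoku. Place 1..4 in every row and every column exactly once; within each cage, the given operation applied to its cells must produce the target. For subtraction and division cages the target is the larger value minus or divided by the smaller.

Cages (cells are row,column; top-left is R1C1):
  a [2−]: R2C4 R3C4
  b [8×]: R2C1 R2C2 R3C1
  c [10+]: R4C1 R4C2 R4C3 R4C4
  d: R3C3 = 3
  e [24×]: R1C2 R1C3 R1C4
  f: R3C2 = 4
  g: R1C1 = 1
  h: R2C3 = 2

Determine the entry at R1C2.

Cage g is a single given cell, leaving R1C1 = 1.
Cage h is a single given cell, which forces R2C3 = 2.
Cage f is a single given cell, leaving R3C2 = 4.
Cage d is given, so R3C3 = 3.
Column 3 already has 3, which forces R1C3 = 4.
Row 2 already has 2, leaving R2C1 = 4.
4 is placed in column 2, so R2C2 = 1.
4 is placed in row 2; hence R2C4 = 3.
Row 3 now contains 4, so R3C1 = 2.
Row 3 now contains 2, leaving R3C4 = 1.
2 is placed in column 1; hence R4C1 = 3.
Row 4 now contains 3; hence R4C2 = 2.
Column 3 now contains 4; hence R4C3 = 1.
2 is placed in row 4, so R4C4 = 4.
2 is placed in column 2; hence R1C2 = 3.
Column 4 now contains 3, which forces R1C4 = 2.
Filled in: 1 3 4 2 / 4 1 2 3 / 2 4 3 1 / 3 2 1 4.

3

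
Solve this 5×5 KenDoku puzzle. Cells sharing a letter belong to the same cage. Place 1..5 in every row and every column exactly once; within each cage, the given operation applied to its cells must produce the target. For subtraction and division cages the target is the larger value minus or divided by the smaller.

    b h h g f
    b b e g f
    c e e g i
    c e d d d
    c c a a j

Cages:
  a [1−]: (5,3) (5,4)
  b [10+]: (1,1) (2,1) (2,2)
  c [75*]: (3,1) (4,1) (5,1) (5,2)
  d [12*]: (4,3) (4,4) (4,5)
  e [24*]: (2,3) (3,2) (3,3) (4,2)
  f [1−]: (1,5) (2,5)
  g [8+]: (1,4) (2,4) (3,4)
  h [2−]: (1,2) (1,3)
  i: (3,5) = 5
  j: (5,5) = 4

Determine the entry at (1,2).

3

Cage i is a single given cell, so (3,5) = 5.
Cage c has product 75, so (5,2) = 5.
J is a freebie, so (5,5) = 4.
Cage c has product 75, so (4,1) = 5.
Row 2 needs a 5, and only (2,4) is open for it.
Row 1 needs a 5, and only (1,3) is open for it.
Cage h's pair has difference 2, so (1,2) = 3.
Column 2 already has 3, so (2,2) = 4.
3 is placed in row 1, which forces (1,1) = 4.
Row 2 now contains 4, which forces (2,1) = 2.
Cage e needs product 24; hence (2,3) = 3.
Row 2 already has 3, leaving (2,5) = 1.
Cage e has product 24, which forces (3,3) = 4.
Column 3 already has 4, leaving (4,3) = 1.
1 is placed in column 5, so (4,5) = 3.
1 is placed in column 3, which forces (5,3) = 2.
1 is placed in column 5, which forces (1,5) = 2.
Cage e needs product 24, leaving (3,2) = 1.
Row 3 now contains 1, which forces (3,4) = 2.
Row 4 already has 1, which forces (4,2) = 2.
3 is placed in row 4, leaving (4,4) = 4.
2 is placed in row 1, leaving (1,4) = 1.
Row 3 now contains 1, leaving (3,1) = 3.
Cage c has product 75; hence (5,1) = 1.
Column 4 now contains 1, so (5,4) = 3.
Filled in: 4 3 5 1 2 / 2 4 3 5 1 / 3 1 4 2 5 / 5 2 1 4 3 / 1 5 2 3 4.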